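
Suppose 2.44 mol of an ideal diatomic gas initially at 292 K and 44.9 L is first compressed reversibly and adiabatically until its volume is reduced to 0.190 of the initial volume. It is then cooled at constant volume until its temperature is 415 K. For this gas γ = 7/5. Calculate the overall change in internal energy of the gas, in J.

6240 J

P₁ = nRT₁/V₁ = 2.44×8.314×292/44.9 = 132 kPa.
Step 1 — Adiabatic: TV^(γ−1) = const ⇒ T₂ = 292×(5.26)^0.400 = 567 K; PV^γ = const ⇒ P₂ = 1350 kPa.
ΔU = nCvΔT = 2.44×20.8×(567−292) = 14000 J.
Q = 0 for an adiabatic process, so W = −ΔU = -14000 J.
State after step 1: P = 1350 kPa, V = 8.53 L, T = 567 K.
Step 2 — Isochoric: V stays 8.53 L; P/T = const ⇒ T₂ = 415 K, P₂ = 987 kPa.
W = 0 (no volume change).
ΔU = nCvΔT = 2.44×20.8×(415−567) = -7730 J.
Q = ΔU = -7730 J.
Net over both steps: W = -14000 J, Q = -7730 J, ΔU = 6240 J.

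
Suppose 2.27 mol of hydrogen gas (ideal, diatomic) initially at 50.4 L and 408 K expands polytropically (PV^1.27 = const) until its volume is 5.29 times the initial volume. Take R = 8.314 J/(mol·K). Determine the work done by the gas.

P₁ = nRT₁/V₁ = 2.27×8.314×408/50.4 = 153 kPa.
Polytropic n=1.27: T₂ = T₁(V₁/V₂)^(n−1) = 408×(0.189)^0.27 = 260 K; P₂ = P₁(V₁/V₂)^n = 18.4 kPa.
W = (P₁V₁−P₂V₂)/(n−1) = (153×50.4−18.4×267)/0.27 = 10300 J.

10300 J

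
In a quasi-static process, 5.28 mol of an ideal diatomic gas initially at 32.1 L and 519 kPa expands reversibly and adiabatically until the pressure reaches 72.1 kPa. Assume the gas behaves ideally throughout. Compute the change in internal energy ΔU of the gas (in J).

-18000 J

T₁ = P₁V₁/(nR) = 519×32.1/(5.28×8.314) = 380 K.
Adiabatic: T₂/T₁ = (P₂/P₁)^((γ−1)/γ) ⇒ T₂ = 380×(0.139)^0.286 = 216 K; V₂ = 131 L.
For an ideal gas ΔU = nCvΔT with Cv = (5/2)R = 20.8 J/(mol·K).
ΔU = 5.28×20.8×(216−380) = -18000 J.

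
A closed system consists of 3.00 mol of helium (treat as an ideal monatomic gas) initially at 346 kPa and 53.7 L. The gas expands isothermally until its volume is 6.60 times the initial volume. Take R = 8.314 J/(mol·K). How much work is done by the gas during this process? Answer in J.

T₁ = P₁V₁/(nR) = 346×53.7/(3.00×8.314) = 745 K.
Isothermal: T stays 745 K; PV = const ⇒ V₂ = 354 L, P₂ = 52.4 kPa.
W = nRT ln(V₂/V₁) = 3.00×8.314×745×ln(6.60) = 35100 J.

35100 J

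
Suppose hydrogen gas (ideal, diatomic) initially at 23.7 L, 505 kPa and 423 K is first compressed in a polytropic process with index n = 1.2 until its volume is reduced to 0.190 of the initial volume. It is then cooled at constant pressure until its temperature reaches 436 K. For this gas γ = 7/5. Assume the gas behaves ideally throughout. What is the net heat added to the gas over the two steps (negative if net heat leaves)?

-27000 J

n = P₁V₁/(RT₁) = 505×23.7/(8.314×423) = 3.40 mol.
Step 1 — Polytropic n=1.2: T₂ = T₁(V₁/V₂)^(n−1) = 423×(5.26)^0.20 = 590 K; P₂ = P₁(V₁/V₂)^n = 3700 kPa.
W = (P₁V₁−P₂V₂)/(n−1) = (505×23.7−3700×4.50)/0.20 = -23600 J.
ΔU = nCvΔT = 3.40×20.8×(590−423) = 11800 J.
Q = ΔU + W = -11800 J.
State after step 1: P = 3700 kPa, V = 4.50 L, T = 590 K.
Step 2 — Isobaric: P stays 3700 kPa; V/T = const ⇒ T₂ = 436 K, V₂ = 3.33 L.
W = PΔV = 3700×(3.33−4.50) kPa·L = -4350 J.
ΔU = nCvΔT = 3.40×20.8×(436−590) = -10900 J.
Q = ΔU + W = nCpΔT = -15200 J.
Net over both steps: W = -27900 J, Q = -27000 J, ΔU = 920 J.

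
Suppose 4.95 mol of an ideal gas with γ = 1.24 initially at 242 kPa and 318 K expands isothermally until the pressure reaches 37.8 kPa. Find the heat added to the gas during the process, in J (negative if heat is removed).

24300 J

V₁ = nRT₁/P₁ = 4.95×8.314×318/242 = 54.1 L.
Isothermal: T stays 318 K; PV = const ⇒ V₂ = 346 L, P₂ = 37.8 kPa.
ΔU = 0 (ideal gas, T constant).
W = nRT ln(V₂/V₁) = 4.95×8.314×318×ln(6.40) = 24300 J.
Q = ΔU + W = 24300 J.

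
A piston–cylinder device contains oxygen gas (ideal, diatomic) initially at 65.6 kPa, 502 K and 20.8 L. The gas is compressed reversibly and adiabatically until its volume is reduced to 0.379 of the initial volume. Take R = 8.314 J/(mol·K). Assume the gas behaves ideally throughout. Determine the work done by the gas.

-1620 J

n = P₁V₁/(RT₁) = 65.6×20.8/(8.314×502) = 0.327 mol.
Adiabatic: TV^(γ−1) = const ⇒ T₂ = 502×(2.64)^0.400 = 740 K; PV^γ = const ⇒ P₂ = 255 kPa.
ΔU = nCvΔT = 0.327×20.8×(740−502) = 1620 J.
Q = 0 for an adiabatic process, so W = −ΔU = -1620 J.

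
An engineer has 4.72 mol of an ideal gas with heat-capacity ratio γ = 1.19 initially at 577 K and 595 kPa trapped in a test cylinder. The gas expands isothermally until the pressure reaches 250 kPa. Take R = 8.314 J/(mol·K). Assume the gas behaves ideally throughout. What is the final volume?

90.6 L

V₁ = nRT₁/P₁ = 4.72×8.314×577/595 = 38.1 L.
Isothermal: T stays 577 K; PV = const ⇒ V₂ = 90.6 L, P₂ = 250 kPa.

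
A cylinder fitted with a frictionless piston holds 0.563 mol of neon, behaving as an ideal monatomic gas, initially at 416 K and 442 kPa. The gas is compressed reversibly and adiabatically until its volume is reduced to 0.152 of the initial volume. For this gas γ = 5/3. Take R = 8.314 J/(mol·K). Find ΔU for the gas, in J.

7330 J

V₁ = nRT₁/P₁ = 0.563×8.314×416/442 = 4.41 L.
Adiabatic: TV^(γ−1) = const ⇒ T₂ = 416×(6.58)^0.667 = 1460 K; PV^γ = const ⇒ P₂ = 10200 kPa.
For an ideal gas ΔU = nCvΔT with Cv = (3/2)R = 12.5 J/(mol·K).
ΔU = 0.563×12.5×(1460−416) = 7330 J.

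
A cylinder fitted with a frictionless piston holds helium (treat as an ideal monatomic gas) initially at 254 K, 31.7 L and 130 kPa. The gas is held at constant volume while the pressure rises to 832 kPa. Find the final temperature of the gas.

Isochoric: V stays 31.7 L; P/T = const ⇒ T₂ = 1630 K, P₂ = 832 kPa.

1630 K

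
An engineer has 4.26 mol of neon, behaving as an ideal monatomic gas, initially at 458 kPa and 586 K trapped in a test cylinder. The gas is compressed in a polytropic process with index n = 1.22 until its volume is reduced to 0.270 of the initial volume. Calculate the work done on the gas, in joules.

31500 J

V₁ = nRT₁/P₁ = 4.26×8.314×586/458 = 45.3 L.
Polytropic n=1.22: T₂ = T₁(V₁/V₂)^(n−1) = 586×(3.70)^0.22 = 782 K; P₂ = P₁(V₁/V₂)^n = 2260 kPa.
W = (P₁V₁−P₂V₂)/(n−1) = (458×45.3−2260×12.2)/0.22 = -31500 J.
Work done on the gas = −W_by = 31500 J.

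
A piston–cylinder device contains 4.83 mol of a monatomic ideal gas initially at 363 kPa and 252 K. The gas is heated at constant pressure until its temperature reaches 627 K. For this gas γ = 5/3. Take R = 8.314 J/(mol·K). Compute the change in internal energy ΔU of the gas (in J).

V₁ = nRT₁/P₁ = 4.83×8.314×252/363 = 27.9 L.
Isobaric: P stays 363 kPa; V/T = const ⇒ T₂ = 627 K, V₂ = 69.4 L.
For an ideal gas ΔU = nCvΔT with Cv = (3/2)R = 12.5 J/(mol·K).
ΔU = 4.83×12.5×(627−252) = 22600 J.

22600 J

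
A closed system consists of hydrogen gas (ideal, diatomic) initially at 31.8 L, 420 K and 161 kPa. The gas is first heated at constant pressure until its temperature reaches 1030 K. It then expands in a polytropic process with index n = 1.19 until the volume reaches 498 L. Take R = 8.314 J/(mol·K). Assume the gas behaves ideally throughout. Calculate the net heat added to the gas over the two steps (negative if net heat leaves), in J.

36300 J

n = P₁V₁/(RT₁) = 161×31.8/(8.314×420) = 1.47 mol.
Step 1 — Isobaric: P stays 161 kPa; V/T = const ⇒ T₂ = 1030 K, V₂ = 78.0 L.
W = PΔV = 161×(78.0−31.8) kPa·L = 7440 J.
ΔU = nCvΔT = 1.47×20.8×(1030−420) = 18600 J.
Q = ΔU + W = nCpΔT = 26000 J.
State after step 1: P = 161 kPa, V = 78.0 L, T = 1030 K.
Step 2 — Polytropic n=1.19: T₂ = T₁(V₁/V₂)^(n−1) = 1030×(0.157)^0.19 = 724 K; P₂ = P₁(V₁/V₂)^n = 17.7 kPa.
W = (P₁V₁−P₂V₂)/(n−1) = (161×78.0−17.7×498)/0.19 = 19600 J.
ΔU = nCvΔT = 1.47×20.8×(724−1030) = -9320 J.
Q = ΔU + W = 10300 J.
Net over both steps: W = 27100 J, Q = 36300 J, ΔU = 9270 J.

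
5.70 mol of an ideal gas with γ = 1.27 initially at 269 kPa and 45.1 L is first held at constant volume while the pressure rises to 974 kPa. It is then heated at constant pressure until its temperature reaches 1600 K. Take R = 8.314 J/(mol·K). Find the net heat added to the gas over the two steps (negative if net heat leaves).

268000 J

T₁ = P₁V₁/(nR) = 269×45.1/(5.70×8.314) = 256 K.
Step 1 — Isochoric: V stays 45.1 L; P/T = const ⇒ T₂ = 927 K, P₂ = 974 kPa.
W = 0 (no volume change).
ΔU = nCvΔT = 5.70×30.8×(927−256) = 118000 J.
Q = ΔU = 118000 J.
State after step 1: P = 974 kPa, V = 45.1 L, T = 927 K.
Step 2 — Isobaric: P stays 974 kPa; V/T = const ⇒ T₂ = 1600 K, V₂ = 77.8 L.
W = PΔV = 974×(77.8−45.1) kPa·L = 31900 J.
ΔU = nCvΔT = 5.70×30.8×(1600−927) = 118000 J.
Q = ΔU + W = nCpΔT = 150000 J.
Net over both steps: W = 31900 J, Q = 268000 J, ΔU = 236000 J.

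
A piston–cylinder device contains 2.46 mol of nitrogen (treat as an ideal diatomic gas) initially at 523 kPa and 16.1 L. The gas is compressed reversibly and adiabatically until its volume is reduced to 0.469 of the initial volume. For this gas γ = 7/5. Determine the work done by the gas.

T₁ = P₁V₁/(nR) = 523×16.1/(2.46×8.314) = 412 K.
Adiabatic: TV^(γ−1) = const ⇒ T₂ = 412×(2.13)^0.400 = 557 K; PV^γ = const ⇒ P₂ = 1510 kPa.
ΔU = nCvΔT = 2.46×20.8×(557−412) = 7450 J.
Q = 0 for an adiabatic process, so W = −ΔU = -7450 J.

-7450 J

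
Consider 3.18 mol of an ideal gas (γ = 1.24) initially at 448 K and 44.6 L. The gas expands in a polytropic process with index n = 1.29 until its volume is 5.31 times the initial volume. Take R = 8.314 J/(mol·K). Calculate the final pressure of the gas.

30.8 kPa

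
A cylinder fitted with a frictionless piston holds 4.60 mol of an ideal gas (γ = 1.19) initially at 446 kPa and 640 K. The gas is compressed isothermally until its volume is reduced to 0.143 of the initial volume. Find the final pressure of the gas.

3120 kPa

V₁ = nRT₁/P₁ = 4.60×8.314×640/446 = 54.9 L.
Isothermal: T stays 640 K; PV = const ⇒ V₂ = 7.85 L, P₂ = 3120 kPa.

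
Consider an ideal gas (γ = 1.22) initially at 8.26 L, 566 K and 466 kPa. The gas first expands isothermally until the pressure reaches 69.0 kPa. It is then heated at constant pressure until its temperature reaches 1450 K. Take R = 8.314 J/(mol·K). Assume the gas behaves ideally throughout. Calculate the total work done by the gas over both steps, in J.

13400 J

n = P₁V₁/(RT₁) = 466×8.26/(8.314×566) = 0.818 mol.
Step 1 — Isothermal: T stays 566 K; PV = const ⇒ V₂ = 55.8 L, P₂ = 69.0 kPa.
ΔU = 0 (ideal gas, T constant).
W = nRT ln(V₂/V₁) = 0.818×8.314×566×ln(6.75) = 7350 J.
Q = ΔU + W = 7350 J.
State after step 1: P = 69.0 kPa, V = 55.8 L, T = 566 K.
Step 2 — Isobaric: P stays 69.0 kPa; V/T = const ⇒ T₂ = 1450 K, V₂ = 143 L.
W = PΔV = 69.0×(143−55.8) kPa·L = 6010 J.
ΔU = nCvΔT = 0.818×37.8×(1450−566) = 27300 J.
Q = ΔU + W = nCpΔT = 33300 J.
Net over both steps: W = 13400 J, Q = 40700 J, ΔU = 27300 J.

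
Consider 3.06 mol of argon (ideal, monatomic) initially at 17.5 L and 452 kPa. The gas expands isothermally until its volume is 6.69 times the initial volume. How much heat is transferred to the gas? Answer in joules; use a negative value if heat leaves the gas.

15000 J

T₁ = P₁V₁/(nR) = 452×17.5/(3.06×8.314) = 311 K.
Isothermal: T stays 311 K; PV = const ⇒ V₂ = 117 L, P₂ = 67.6 kPa.
ΔU = 0 (ideal gas, T constant).
W = nRT ln(V₂/V₁) = 3.06×8.314×311×ln(6.69) = 15000 J.
Q = ΔU + W = 15000 J.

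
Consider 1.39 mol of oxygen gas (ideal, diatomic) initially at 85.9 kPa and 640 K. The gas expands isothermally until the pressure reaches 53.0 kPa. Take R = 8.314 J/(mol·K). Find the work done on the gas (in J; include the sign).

V₁ = nRT₁/P₁ = 1.39×8.314×640/85.9 = 86.1 L.
Isothermal: T stays 640 K; PV = const ⇒ V₂ = 140 L, P₂ = 53.0 kPa.
W = nRT ln(V₂/V₁) = 1.39×8.314×640×ln(1.62) = 3570 J.
Work done on the gas = −W_by = -3570 J.

-3570 J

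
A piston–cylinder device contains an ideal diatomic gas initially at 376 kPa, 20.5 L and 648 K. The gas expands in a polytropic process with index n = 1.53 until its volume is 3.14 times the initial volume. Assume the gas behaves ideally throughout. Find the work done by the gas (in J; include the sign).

6610 J

n = P₁V₁/(RT₁) = 376×20.5/(8.314×648) = 1.43 mol.
Polytropic n=1.53: T₂ = T₁(V₁/V₂)^(n−1) = 648×(0.318)^0.53 = 353 K; P₂ = P₁(V₁/V₂)^n = 65.3 kPa.
W = (P₁V₁−P₂V₂)/(n−1) = (376×20.5−65.3×64.4)/0.53 = 6610 J.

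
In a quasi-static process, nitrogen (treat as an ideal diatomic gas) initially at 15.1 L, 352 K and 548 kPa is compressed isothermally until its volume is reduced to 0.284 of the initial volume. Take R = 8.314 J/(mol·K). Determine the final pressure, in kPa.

1930 kPa

Isothermal: T stays 352 K; PV = const ⇒ V₂ = 4.29 L, P₂ = 1930 kPa.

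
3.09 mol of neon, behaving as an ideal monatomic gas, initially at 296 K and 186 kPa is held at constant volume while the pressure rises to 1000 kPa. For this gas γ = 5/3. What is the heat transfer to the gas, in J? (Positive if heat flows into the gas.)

V₁ = nRT₁/P₁ = 3.09×8.314×296/186 = 40.9 L.
Isochoric: V stays 40.9 L; P/T = const ⇒ T₂ = 1590 K, P₂ = 1000 kPa.
W = 0 (no volume change).
ΔU = nCvΔT = 3.09×12.5×(1590−296) = 49900 J.
Q = ΔU = 49900 J.

49900 J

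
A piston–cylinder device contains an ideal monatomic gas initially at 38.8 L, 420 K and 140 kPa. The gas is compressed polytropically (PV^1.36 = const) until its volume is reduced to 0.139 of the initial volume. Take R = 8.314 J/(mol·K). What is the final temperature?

Polytropic n=1.36: T₂ = T₁(V₁/V₂)^(n−1) = 420×(7.19)^0.36 = 855 K; P₂ = P₁(V₁/V₂)^n = 2050 kPa.

855 K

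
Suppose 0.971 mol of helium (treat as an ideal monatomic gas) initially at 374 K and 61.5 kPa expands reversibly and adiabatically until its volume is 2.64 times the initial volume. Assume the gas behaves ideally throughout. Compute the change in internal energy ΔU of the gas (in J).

V₁ = nRT₁/P₁ = 0.971×8.314×374/61.5 = 49.1 L.
Adiabatic: TV^(γ−1) = const ⇒ T₂ = 374×(0.379)^0.667 = 196 K; PV^γ = const ⇒ P₂ = 12.2 kPa.
For an ideal gas ΔU = nCvΔT with Cv = (3/2)R = 12.5 J/(mol·K).
ΔU = 0.971×12.5×(196−374) = -2160 J.

-2160 J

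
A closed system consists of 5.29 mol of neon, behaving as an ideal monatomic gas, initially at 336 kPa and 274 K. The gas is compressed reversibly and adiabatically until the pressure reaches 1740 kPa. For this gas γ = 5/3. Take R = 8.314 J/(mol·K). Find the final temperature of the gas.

V₁ = nRT₁/P₁ = 5.29×8.314×274/336 = 35.9 L.
Adiabatic: T₂/T₁ = (P₂/P₁)^((γ−1)/γ) ⇒ T₂ = 274×(5.18)^0.400 = 529 K; V₂ = 13.4 L.

529 K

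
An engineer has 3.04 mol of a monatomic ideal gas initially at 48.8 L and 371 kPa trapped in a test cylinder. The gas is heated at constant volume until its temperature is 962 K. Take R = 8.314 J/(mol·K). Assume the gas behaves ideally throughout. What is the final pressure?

T₁ = P₁V₁/(nR) = 371×48.8/(3.04×8.314) = 716 K.
Isochoric: V stays 48.8 L; P/T = const ⇒ T₂ = 962 K, P₂ = 498 kPa.

498 kPa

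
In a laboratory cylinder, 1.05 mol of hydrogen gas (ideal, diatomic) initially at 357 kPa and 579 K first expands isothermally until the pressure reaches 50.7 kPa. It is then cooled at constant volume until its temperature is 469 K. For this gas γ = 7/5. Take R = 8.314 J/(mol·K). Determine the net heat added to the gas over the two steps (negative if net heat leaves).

7460 J

V₁ = nRT₁/P₁ = 1.05×8.314×579/357 = 14.2 L.
Step 1 — Isothermal: T stays 579 K; PV = const ⇒ V₂ = 99.7 L, P₂ = 50.7 kPa.
ΔU = 0 (ideal gas, T constant).
W = nRT ln(V₂/V₁) = 1.05×8.314×579×ln(7.04) = 9870 J.
Q = ΔU + W = 9870 J.
State after step 1: P = 50.7 kPa, V = 99.7 L, T = 579 K.
Step 2 — Isochoric: V stays 99.7 L; P/T = const ⇒ T₂ = 469 K, P₂ = 41.1 kPa.
W = 0 (no volume change).
ΔU = nCvΔT = 1.05×20.8×(469−579) = -2400 J.
Q = ΔU = -2400 J.
Net over both steps: W = 9870 J, Q = 7460 J, ΔU = -2400 J.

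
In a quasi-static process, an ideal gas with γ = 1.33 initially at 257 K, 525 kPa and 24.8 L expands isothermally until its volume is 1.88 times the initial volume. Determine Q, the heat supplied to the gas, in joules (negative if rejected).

n = P₁V₁/(RT₁) = 525×24.8/(8.314×257) = 6.09 mol.
Isothermal: T stays 257 K; PV = const ⇒ V₂ = 46.6 L, P₂ = 279 kPa.
ΔU = 0 (ideal gas, T constant).
W = nRT ln(V₂/V₁) = 6.09×8.314×257×ln(1.88) = 8220 J.
Q = ΔU + W = 8220 J.

8220 J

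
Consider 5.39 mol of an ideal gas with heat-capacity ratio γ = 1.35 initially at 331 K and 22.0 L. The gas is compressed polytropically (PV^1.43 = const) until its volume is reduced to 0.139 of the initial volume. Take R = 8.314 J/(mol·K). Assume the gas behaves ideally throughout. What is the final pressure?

11300 kPa

P₁ = nRT₁/V₁ = 5.39×8.314×331/22.0 = 674 kPa.
Polytropic n=1.43: T₂ = T₁(V₁/V₂)^(n−1) = 331×(7.19)^0.43 = 773 K; P₂ = P₁(V₁/V₂)^n = 11300 kPa.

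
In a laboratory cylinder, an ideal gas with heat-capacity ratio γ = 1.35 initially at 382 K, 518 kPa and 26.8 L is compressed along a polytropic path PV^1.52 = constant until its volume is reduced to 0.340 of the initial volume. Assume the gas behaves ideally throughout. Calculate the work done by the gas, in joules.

n = P₁V₁/(RT₁) = 518×26.8/(8.314×382) = 4.37 mol.
Polytropic n=1.52: T₂ = T₁(V₁/V₂)^(n−1) = 382×(2.94)^0.52 = 669 K; P₂ = P₁(V₁/V₂)^n = 2670 kPa.
W = (P₁V₁−P₂V₂)/(n−1) = (518×26.8−2670×9.11)/0.52 = -20100 J.

-20100 J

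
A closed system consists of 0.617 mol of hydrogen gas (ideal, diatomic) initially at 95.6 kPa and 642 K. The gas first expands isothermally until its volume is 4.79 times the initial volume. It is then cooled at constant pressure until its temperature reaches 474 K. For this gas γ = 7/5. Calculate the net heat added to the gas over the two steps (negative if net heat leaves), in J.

V₁ = nRT₁/P₁ = 0.617×8.314×642/95.6 = 34.4 L.
Step 1 — Isothermal: T stays 642 K; PV = const ⇒ V₂ = 165 L, P₂ = 20.0 kPa.
ΔU = 0 (ideal gas, T constant).
W = nRT ln(V₂/V₁) = 0.617×8.314×642×ln(4.79) = 5160 J.
Q = ΔU + W = 5160 J.
State after step 1: P = 20.0 kPa, V = 165 L, T = 642 K.
Step 2 — Isobaric: P stays 20.0 kPa; V/T = const ⇒ T₂ = 474 K, V₂ = 122 L.
W = PΔV = 20.0×(122−165) kPa·L = -862 J.
ΔU = nCvΔT = 0.617×20.8×(474−642) = -2150 J.
Q = ΔU + W = nCpΔT = -3020 J.
Net over both steps: W = 4300 J, Q = 2140 J, ΔU = -2150 J.

2140 J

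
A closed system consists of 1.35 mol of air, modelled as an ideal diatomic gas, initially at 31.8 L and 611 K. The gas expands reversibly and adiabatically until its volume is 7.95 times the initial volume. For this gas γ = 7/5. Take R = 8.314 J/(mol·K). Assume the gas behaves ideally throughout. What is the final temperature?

267 K

P₁ = nRT₁/V₁ = 1.35×8.314×611/31.8 = 216 kPa.
Adiabatic: TV^(γ−1) = const ⇒ T₂ = 611×(0.126)^0.400 = 267 K; PV^γ = const ⇒ P₂ = 11.8 kPa.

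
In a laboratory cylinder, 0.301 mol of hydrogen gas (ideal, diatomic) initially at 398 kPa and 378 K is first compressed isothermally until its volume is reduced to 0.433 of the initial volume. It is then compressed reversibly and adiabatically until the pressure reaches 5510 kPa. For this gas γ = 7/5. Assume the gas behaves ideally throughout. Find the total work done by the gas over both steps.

V₁ = nRT₁/P₁ = 0.301×8.314×378/398 = 2.38 L.
Step 1 — Isothermal: T stays 378 K; PV = const ⇒ V₂ = 1.03 L, P₂ = 919 kPa.
ΔU = 0 (ideal gas, T constant).
W = nRT ln(V₂/V₁) = 0.301×8.314×378×ln(0.433) = -792 J.
Q = ΔU + W = -792 J.
State after step 1: P = 919 kPa, V = 1.03 L, T = 378 K.
Step 2 — Adiabatic: T₂/T₁ = (P₂/P₁)^((γ−1)/γ) ⇒ T₂ = 378×(5.99)^0.286 = 631 K; V₂ = 0.286 L.
ΔU = nCvΔT = 0.301×20.8×(631−378) = 1580 J.
Q = 0 for an adiabatic process, so W = −ΔU = -1580 J.
Net over both steps: W = -2370 J, Q = -792 J, ΔU = 1580 J.

-2370 J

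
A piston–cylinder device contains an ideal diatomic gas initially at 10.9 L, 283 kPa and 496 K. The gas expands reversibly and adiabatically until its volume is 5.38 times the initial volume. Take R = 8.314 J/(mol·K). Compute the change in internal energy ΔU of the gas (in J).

n = P₁V₁/(RT₁) = 283×10.9/(8.314×496) = 0.748 mol.
Adiabatic: TV^(γ−1) = const ⇒ T₂ = 496×(0.186)^0.400 = 253 K; PV^γ = const ⇒ P₂ = 26.8 kPa.
For an ideal gas ΔU = nCvΔT with Cv = (5/2)R = 20.8 J/(mol·K).
ΔU = 0.748×20.8×(253−496) = -3780 J.

-3780 J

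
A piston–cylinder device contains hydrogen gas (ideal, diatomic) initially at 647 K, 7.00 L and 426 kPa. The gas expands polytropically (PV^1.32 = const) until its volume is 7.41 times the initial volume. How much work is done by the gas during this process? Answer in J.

n = P₁V₁/(RT₁) = 426×7.00/(8.314×647) = 0.554 mol.
Polytropic n=1.32: T₂ = T₁(V₁/V₂)^(n−1) = 647×(0.135)^0.32 = 341 K; P₂ = P₁(V₁/V₂)^n = 30.3 kPa.
W = (P₁V₁−P₂V₂)/(n−1) = (426×7.00−30.3×51.9)/0.32 = 4410 J.

4410 J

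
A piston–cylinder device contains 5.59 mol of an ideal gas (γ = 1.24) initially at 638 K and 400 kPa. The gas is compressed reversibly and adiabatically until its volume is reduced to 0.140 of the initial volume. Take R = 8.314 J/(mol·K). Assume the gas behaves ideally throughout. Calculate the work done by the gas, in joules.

V₁ = nRT₁/P₁ = 5.59×8.314×638/400 = 74.1 L.
Adiabatic: TV^(γ−1) = const ⇒ T₂ = 638×(7.14)^0.240 = 1020 K; PV^γ = const ⇒ P₂ = 4580 kPa.
ΔU = nCvΔT = 5.59×34.6×(1020−638) = 74500 J.
Q = 0 for an adiabatic process, so W = −ΔU = -74500 J.

-74500 J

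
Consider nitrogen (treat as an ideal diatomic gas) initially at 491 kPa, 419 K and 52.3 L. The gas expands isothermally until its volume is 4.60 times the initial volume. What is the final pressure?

107 kPa

Isothermal: T stays 419 K; PV = const ⇒ V₂ = 241 L, P₂ = 107 kPa.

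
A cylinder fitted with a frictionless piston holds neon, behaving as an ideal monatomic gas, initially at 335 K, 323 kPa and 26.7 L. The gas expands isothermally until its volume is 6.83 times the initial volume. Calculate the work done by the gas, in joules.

16600 J

n = P₁V₁/(RT₁) = 323×26.7/(8.314×335) = 3.10 mol.
Isothermal: T stays 335 K; PV = const ⇒ V₂ = 182 L, P₂ = 47.3 kPa.
W = nRT ln(V₂/V₁) = 3.10×8.314×335×ln(6.83) = 16600 J.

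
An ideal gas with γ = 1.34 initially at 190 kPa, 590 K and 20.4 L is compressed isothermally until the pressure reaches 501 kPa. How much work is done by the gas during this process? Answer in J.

-3760 J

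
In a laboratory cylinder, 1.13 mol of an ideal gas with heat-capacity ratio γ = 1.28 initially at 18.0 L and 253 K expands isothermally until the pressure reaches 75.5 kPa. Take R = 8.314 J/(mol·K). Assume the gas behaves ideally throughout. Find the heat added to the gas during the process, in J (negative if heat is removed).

P₁ = nRT₁/V₁ = 1.13×8.314×253/18.0 = 132 kPa.
Isothermal: T stays 253 K; PV = const ⇒ V₂ = 31.5 L, P₂ = 75.5 kPa.
ΔU = 0 (ideal gas, T constant).
W = nRT ln(V₂/V₁) = 1.13×8.314×253×ln(1.75) = 1330 J.
Q = ΔU + W = 1330 J.

1330 J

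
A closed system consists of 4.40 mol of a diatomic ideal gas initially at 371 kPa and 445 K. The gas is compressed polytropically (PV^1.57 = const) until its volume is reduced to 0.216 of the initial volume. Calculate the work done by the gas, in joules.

V₁ = nRT₁/P₁ = 4.40×8.314×445/371 = 43.9 L.
Polytropic n=1.57: T₂ = T₁(V₁/V₂)^(n−1) = 445×(4.63)^0.57 = 1070 K; P₂ = P₁(V₁/V₂)^n = 4110 kPa.
W = (P₁V₁−P₂V₂)/(n−1) = (371×43.9−4110×9.48)/0.57 = -39800 J.

-39800 J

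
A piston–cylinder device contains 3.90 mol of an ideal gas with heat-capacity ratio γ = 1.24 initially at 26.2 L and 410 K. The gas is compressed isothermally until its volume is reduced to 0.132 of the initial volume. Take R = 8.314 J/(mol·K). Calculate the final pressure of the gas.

P₁ = nRT₁/V₁ = 3.90×8.314×410/26.2 = 507 kPa.
Isothermal: T stays 410 K; PV = const ⇒ V₂ = 3.46 L, P₂ = 3840 kPa.

3840 kPa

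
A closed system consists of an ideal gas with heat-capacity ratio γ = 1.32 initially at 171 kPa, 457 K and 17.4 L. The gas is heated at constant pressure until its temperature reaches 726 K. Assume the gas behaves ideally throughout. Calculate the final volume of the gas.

Isobaric: P stays 171 kPa; V/T = const ⇒ T₂ = 726 K, V₂ = 27.6 L.

27.6 L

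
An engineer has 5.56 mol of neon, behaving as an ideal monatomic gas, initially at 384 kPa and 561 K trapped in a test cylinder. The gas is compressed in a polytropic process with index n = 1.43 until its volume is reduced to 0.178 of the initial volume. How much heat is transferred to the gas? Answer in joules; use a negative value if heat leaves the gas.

-23600 J

V₁ = nRT₁/P₁ = 5.56×8.314×561/384 = 67.5 L.
Polytropic n=1.43: T₂ = T₁(V₁/V₂)^(n−1) = 561×(5.62)^0.43 = 1180 K; P₂ = P₁(V₁/V₂)^n = 4530 kPa.
W = (P₁V₁−P₂V₂)/(n−1) = (384×67.5−4530×12.0)/0.43 = -66400 J.
ΔU = nCvΔT = 5.56×12.5×(1180−561) = 42800 J.
Q = ΔU + W = -23600 J.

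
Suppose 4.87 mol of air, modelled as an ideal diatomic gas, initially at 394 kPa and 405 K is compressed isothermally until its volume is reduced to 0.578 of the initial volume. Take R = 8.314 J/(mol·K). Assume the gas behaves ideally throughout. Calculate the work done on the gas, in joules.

8990 J

V₁ = nRT₁/P₁ = 4.87×8.314×405/394 = 41.6 L.
Isothermal: T stays 405 K; PV = const ⇒ V₂ = 24.1 L, P₂ = 682 kPa.
W = nRT ln(V₂/V₁) = 4.87×8.314×405×ln(0.578) = -8990 J.
Work done on the gas = −W_by = 8990 J.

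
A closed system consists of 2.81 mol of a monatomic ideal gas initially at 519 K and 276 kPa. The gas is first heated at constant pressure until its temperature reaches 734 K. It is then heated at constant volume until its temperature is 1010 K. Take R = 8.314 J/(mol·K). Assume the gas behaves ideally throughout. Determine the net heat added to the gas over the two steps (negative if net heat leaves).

22200 J

V₁ = nRT₁/P₁ = 2.81×8.314×519/276 = 43.9 L.
Step 1 — Isobaric: P stays 276 kPa; V/T = const ⇒ T₂ = 734 K, V₂ = 62.1 L.
W = PΔV = 276×(62.1−43.9) kPa·L = 5020 J.
ΔU = nCvΔT = 2.81×12.5×(734−519) = 7530 J.
Q = ΔU + W = nCpΔT = 12600 J.
State after step 1: P = 276 kPa, V = 62.1 L, T = 734 K.
Step 2 — Isochoric: V stays 62.1 L; P/T = const ⇒ T₂ = 1010 K, P₂ = 380 kPa.
W = 0 (no volume change).
ΔU = nCvΔT = 2.81×12.5×(1010−734) = 9670 J.
Q = ΔU = 9670 J.
Net over both steps: W = 5020 J, Q = 22200 J, ΔU = 17200 J.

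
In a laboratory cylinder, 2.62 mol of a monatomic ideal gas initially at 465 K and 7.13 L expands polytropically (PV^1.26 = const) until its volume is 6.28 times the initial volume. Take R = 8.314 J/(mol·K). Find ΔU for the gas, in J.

-5770 J

P₁ = nRT₁/V₁ = 2.62×8.314×465/7.13 = 1420 kPa.
Polytropic n=1.26: T₂ = T₁(V₁/V₂)^(n−1) = 465×(0.159)^0.26 = 288 K; P₂ = P₁(V₁/V₂)^n = 140 kPa.
For an ideal gas ΔU = nCvΔT with Cv = (3/2)R = 12.5 J/(mol·K).
ΔU = 2.62×12.5×(288−465) = -5770 J.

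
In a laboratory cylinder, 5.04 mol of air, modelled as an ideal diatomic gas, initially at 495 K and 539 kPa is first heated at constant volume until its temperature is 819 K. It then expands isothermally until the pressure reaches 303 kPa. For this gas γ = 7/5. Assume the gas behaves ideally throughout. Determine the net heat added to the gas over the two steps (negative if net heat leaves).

71000 J

V₁ = nRT₁/P₁ = 5.04×8.314×495/539 = 38.5 L.
Step 1 — Isochoric: V stays 38.5 L; P/T = const ⇒ T₂ = 819 K, P₂ = 892 kPa.
W = 0 (no volume change).
ΔU = nCvΔT = 5.04×20.8×(819−495) = 33900 J.
Q = ΔU = 33900 J.
State after step 1: P = 892 kPa, V = 38.5 L, T = 819 K.
Step 2 — Isothermal: T stays 819 K; PV = const ⇒ V₂ = 113 L, P₂ = 303 kPa.
ΔU = 0 (ideal gas, T constant).
W = nRT ln(V₂/V₁) = 5.04×8.314×819×ln(2.94) = 37000 J.
Q = ΔU + W = 37000 J.
Net over both steps: W = 37000 J, Q = 71000 J, ΔU = 33900 J.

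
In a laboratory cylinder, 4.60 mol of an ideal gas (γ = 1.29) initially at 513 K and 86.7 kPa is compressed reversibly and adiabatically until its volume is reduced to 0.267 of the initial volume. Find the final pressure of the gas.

V₁ = nRT₁/P₁ = 4.60×8.314×513/86.7 = 226 L.
Adiabatic: TV^(γ−1) = const ⇒ T₂ = 513×(3.75)^0.290 = 752 K; PV^γ = const ⇒ P₂ = 476 kPa.

476 kPa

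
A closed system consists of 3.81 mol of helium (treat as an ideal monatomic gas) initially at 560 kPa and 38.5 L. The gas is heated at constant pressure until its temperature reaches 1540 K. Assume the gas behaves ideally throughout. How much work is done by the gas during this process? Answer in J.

27200 J

T₁ = P₁V₁/(nR) = 560×38.5/(3.81×8.314) = 681 K.
Isobaric: P stays 560 kPa; V/T = const ⇒ T₂ = 1540 K, V₂ = 87.1 L.
W = PΔV = 560×(87.1−38.5) kPa·L = 27200 J.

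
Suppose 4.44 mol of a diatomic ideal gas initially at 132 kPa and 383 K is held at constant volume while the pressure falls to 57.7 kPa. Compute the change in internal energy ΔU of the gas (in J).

-19900 J

V₁ = nRT₁/P₁ = 4.44×8.314×383/132 = 107 L.
Isochoric: V stays 107 L; P/T = const ⇒ T₂ = 167 K, P₂ = 57.7 kPa.
For an ideal gas ΔU = nCvΔT with Cv = (5/2)R = 20.8 J/(mol·K).
ΔU = 4.44×20.8×(167−383) = -19900 J.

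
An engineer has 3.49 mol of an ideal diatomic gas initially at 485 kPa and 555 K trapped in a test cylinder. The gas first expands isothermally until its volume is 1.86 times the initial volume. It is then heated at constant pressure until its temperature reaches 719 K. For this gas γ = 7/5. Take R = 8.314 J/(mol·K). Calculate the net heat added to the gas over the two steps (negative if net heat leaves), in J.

V₁ = nRT₁/P₁ = 3.49×8.314×555/485 = 33.2 L.
Step 1 — Isothermal: T stays 555 K; PV = const ⇒ V₂ = 61.8 L, P₂ = 261 kPa.
ΔU = 0 (ideal gas, T constant).
W = nRT ln(V₂/V₁) = 3.49×8.314×555×ln(1.86) = 9990 J.
Q = ΔU + W = 9990 J.
State after step 1: P = 261 kPa, V = 61.8 L, T = 555 K.
Step 2 — Isobaric: P stays 261 kPa; V/T = const ⇒ T₂ = 719 K, V₂ = 80.0 L.
W = PΔV = 261×(80.0−61.8) kPa·L = 4760 J.
ΔU = nCvΔT = 3.49×20.8×(719−555) = 11900 J.
Q = ΔU + W = nCpΔT = 16700 J.
Net over both steps: W = 14800 J, Q = 26600 J, ΔU = 11900 J.

26600 J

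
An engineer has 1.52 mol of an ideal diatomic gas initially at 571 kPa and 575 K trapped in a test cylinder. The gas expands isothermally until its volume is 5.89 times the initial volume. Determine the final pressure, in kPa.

96.9 kPa

V₁ = nRT₁/P₁ = 1.52×8.314×575/571 = 12.7 L.
Isothermal: T stays 575 K; PV = const ⇒ V₂ = 75.0 L, P₂ = 96.9 kPa.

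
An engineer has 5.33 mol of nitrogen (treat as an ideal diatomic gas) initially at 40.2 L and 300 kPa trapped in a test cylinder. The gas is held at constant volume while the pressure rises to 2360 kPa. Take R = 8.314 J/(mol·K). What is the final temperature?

2140 K

T₁ = P₁V₁/(nR) = 300×40.2/(5.33×8.314) = 272 K.
Isochoric: V stays 40.2 L; P/T = const ⇒ T₂ = 2140 K, P₂ = 2360 kPa.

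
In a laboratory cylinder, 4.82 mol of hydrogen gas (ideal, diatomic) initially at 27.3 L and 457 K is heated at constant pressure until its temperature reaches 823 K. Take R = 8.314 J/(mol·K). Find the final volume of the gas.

P₁ = nRT₁/V₁ = 4.82×8.314×457/27.3 = 671 kPa.
Isobaric: P stays 671 kPa; V/T = const ⇒ T₂ = 823 K, V₂ = 49.2 L.

49.2 L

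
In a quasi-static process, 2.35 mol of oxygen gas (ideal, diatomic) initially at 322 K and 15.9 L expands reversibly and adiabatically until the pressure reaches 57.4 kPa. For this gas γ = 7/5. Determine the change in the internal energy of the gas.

-6670 J

P₁ = nRT₁/V₁ = 2.35×8.314×322/15.9 = 396 kPa.
Adiabatic: T₂/T₁ = (P₂/P₁)^((γ−1)/γ) ⇒ T₂ = 322×(0.145)^0.286 = 185 K; V₂ = 63.1 L.
For an ideal gas ΔU = nCvΔT with Cv = (5/2)R = 20.8 J/(mol·K).
ΔU = 2.35×20.8×(185−322) = -6670 J.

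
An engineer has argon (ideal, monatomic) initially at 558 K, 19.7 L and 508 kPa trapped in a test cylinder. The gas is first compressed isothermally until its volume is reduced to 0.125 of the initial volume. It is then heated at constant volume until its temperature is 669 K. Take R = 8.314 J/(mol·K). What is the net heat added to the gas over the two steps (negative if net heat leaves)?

-17800 J

n = P₁V₁/(RT₁) = 508×19.7/(8.314×558) = 2.16 mol.
Step 1 — Isothermal: T stays 558 K; PV = const ⇒ V₂ = 2.46 L, P₂ = 4060 kPa.
ΔU = 0 (ideal gas, T constant).
W = nRT ln(V₂/V₁) = 2.16×8.314×558×ln(0.125) = -20800 J.
Q = ΔU + W = -20800 J.
State after step 1: P = 4060 kPa, V = 2.46 L, T = 558 K.
Step 2 — Isochoric: V stays 2.46 L; P/T = const ⇒ T₂ = 669 K, P₂ = 4870 kPa.
W = 0 (no volume change).
ΔU = nCvΔT = 2.16×12.5×(669−558) = 2990 J.
Q = ΔU = 2990 J.
Net over both steps: W = -20800 J, Q = -17800 J, ΔU = 2990 J.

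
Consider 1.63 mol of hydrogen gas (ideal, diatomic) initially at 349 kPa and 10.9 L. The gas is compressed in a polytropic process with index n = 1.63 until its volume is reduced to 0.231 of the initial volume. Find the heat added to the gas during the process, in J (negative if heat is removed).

5270 J

T₁ = P₁V₁/(nR) = 349×10.9/(1.63×8.314) = 281 K.
Polytropic n=1.63: T₂ = T₁(V₁/V₂)^(n−1) = 281×(4.33)^0.63 = 707 K; P₂ = P₁(V₁/V₂)^n = 3800 kPa.
W = (P₁V₁−P₂V₂)/(n−1) = (349×10.9−3800×2.52)/0.63 = -9160 J.
ΔU = nCvΔT = 1.63×20.8×(707−281) = 14400 J.
Q = ΔU + W = 5270 J.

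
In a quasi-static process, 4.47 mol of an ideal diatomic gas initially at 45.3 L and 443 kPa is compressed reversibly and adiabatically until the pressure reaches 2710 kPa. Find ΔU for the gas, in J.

34000 J

T₁ = P₁V₁/(nR) = 443×45.3/(4.47×8.314) = 540 K.
Adiabatic: T₂/T₁ = (P₂/P₁)^((γ−1)/γ) ⇒ T₂ = 540×(6.12)^0.286 = 906 K; V₂ = 12.4 L.
For an ideal gas ΔU = nCvΔT with Cv = (5/2)R = 20.8 J/(mol·K).
ΔU = 4.47×20.8×(906−540) = 34000 J.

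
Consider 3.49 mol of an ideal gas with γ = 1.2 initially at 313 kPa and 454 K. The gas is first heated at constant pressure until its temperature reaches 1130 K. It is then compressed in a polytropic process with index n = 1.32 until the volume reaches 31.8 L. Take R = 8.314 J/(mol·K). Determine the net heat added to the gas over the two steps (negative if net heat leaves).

V₁ = nRT₁/P₁ = 3.49×8.314×454/313 = 42.1 L.
Step 1 — Isobaric: P stays 313 kPa; V/T = const ⇒ T₂ = 1130 K, V₂ = 105 L.
W = PΔV = 313×(105−42.1) kPa·L = 19600 J.
ΔU = nCvΔT = 3.49×41.6×(1130−454) = 98100 J.
Q = ΔU + W = nCpΔT = 118000 J.
State after step 1: P = 313 kPa, V = 105 L, T = 1130 K.
Step 2 — Polytropic n=1.32: T₂ = T₁(V₁/V₂)^(n−1) = 1130×(3.29)^0.32 = 1650 K; P₂ = P₁(V₁/V₂)^n = 1510 kPa.
W = (P₁V₁−P₂V₂)/(n−1) = (313×105−1510×31.8)/0.32 = -47600 J.
ΔU = nCvΔT = 3.49×41.6×(1650−1130) = 76100 J.
Q = ΔU + W = 28600 J.
Net over both steps: W = -28000 J, Q = 146000 J, ΔU = 174000 J.

146000 J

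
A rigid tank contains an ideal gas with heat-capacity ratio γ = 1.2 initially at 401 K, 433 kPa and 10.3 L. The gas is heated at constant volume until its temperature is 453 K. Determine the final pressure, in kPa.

Isochoric: V stays 10.3 L; P/T = const ⇒ T₂ = 453 K, P₂ = 489 kPa.

489 kPa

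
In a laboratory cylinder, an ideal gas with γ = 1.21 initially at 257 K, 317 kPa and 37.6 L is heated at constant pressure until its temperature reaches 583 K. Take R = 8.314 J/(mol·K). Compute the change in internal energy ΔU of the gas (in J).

n = P₁V₁/(RT₁) = 317×37.6/(8.314×257) = 5.58 mol.
Isobaric: P stays 317 kPa; V/T = const ⇒ T₂ = 583 K, V₂ = 85.3 L.
For an ideal gas ΔU = nCvΔT with Cv = R/(γ−1) = 39.6 J/(mol·K).
ΔU = 5.58×39.6×(583−257) = 72000 J.

72000 J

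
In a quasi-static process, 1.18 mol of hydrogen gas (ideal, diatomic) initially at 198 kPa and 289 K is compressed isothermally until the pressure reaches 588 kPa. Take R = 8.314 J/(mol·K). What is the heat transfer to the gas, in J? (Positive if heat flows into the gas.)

-3090 J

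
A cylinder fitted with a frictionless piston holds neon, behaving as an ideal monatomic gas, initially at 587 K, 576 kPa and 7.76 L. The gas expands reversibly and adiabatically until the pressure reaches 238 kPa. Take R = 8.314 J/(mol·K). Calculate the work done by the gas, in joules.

n = P₁V₁/(RT₁) = 576×7.76/(8.314×587) = 0.916 mol.
Adiabatic: T₂/T₁ = (P₂/P₁)^((γ−1)/γ) ⇒ T₂ = 587×(0.413)^0.400 = 412 K; V₂ = 13.2 L.
ΔU = nCvΔT = 0.916×12.5×(412−587) = -2000 J.
Q = 0 for an adiabatic process, so W = −ΔU = 2000 J.

2000 J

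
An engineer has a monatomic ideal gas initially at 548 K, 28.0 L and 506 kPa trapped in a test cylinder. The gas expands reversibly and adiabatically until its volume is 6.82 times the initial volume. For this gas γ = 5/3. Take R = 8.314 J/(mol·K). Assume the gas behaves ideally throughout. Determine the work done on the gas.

n = P₁V₁/(RT₁) = 506×28.0/(8.314×548) = 3.11 mol.
Adiabatic: TV^(γ−1) = const ⇒ T₂ = 548×(0.147)^0.667 = 152 K; PV^γ = const ⇒ P₂ = 20.6 kPa.
ΔU = nCvΔT = 3.11×12.5×(152−548) = -15300 J.
Q = 0 for an adiabatic process, so W = −ΔU = 15300 J.
Work done on the gas = −W_by = -15300 J.

-15300 J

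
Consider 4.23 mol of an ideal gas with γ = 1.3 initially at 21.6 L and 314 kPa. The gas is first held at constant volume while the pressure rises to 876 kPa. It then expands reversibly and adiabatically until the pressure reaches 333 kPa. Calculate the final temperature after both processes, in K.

430 K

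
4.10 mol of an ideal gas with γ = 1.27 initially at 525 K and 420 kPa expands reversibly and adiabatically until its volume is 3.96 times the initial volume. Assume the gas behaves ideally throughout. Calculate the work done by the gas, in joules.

20600 J

V₁ = nRT₁/P₁ = 4.10×8.314×525/420 = 42.6 L.
Adiabatic: TV^(γ−1) = const ⇒ T₂ = 525×(0.253)^0.270 = 362 K; PV^γ = const ⇒ P₂ = 73.1 kPa.
ΔU = nCvΔT = 4.10×30.8×(362−525) = -20600 J.
Q = 0 for an adiabatic process, so W = −ΔU = 20600 J.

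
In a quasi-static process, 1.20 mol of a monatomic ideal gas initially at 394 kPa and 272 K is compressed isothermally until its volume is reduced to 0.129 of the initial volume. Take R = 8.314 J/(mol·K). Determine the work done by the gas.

V₁ = nRT₁/P₁ = 1.20×8.314×272/394 = 6.89 L.
Isothermal: T stays 272 K; PV = const ⇒ V₂ = 0.888 L, P₂ = 3050 kPa.
W = nRT ln(V₂/V₁) = 1.20×8.314×272×ln(0.129) = -5560 J.

-5560 J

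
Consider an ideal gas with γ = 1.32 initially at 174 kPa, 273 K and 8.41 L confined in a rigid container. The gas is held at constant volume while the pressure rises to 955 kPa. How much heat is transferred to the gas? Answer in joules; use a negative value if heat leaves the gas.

n = P₁V₁/(RT₁) = 174×8.41/(8.314×273) = 0.645 mol.
Isochoric: V stays 8.41 L; P/T = const ⇒ T₂ = 1500 K, P₂ = 955 kPa.
W = 0 (no volume change).
ΔU = nCvΔT = 0.645×26.0×(1500−273) = 20500 J.
Q = ΔU = 20500 J.

20500 J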